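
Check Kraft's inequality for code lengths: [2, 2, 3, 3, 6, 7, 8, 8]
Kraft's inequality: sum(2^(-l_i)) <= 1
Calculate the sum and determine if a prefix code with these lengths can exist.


Sum = 2^(-2) + 2^(-2) + 2^(-3) + 2^(-3) + 2^(-6) + 2^(-7) + 2^(-8) + 2^(-8)
    = 0.25 + 0.25 + 0.125 + 0.125 + 0.015625 + 0.0078125 + 0.00390625 + 0.00390625
    = 200/256 = 0.78125
Since 0.78125 <= 1, Kraft's inequality IS satisfied.
A prefix code with these lengths CAN exist.

Kraft sum = 0.78125. Satisfied.


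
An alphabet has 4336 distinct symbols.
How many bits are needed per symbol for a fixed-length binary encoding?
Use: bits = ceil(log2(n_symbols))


log2(4336) = 12.0821
Bracket: 2^12 = 4096 < 4336 <= 2^13 = 8192
So ceil(log2(4336)) = 13

bits = ceil(log2(4336)) = ceil(12.0821) = 13 bits


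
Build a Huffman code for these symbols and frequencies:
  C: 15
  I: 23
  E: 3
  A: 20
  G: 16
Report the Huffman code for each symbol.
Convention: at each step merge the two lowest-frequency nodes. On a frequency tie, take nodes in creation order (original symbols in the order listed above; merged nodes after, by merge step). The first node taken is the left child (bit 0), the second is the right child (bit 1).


Huffman tree construction:
Step 1: Merge E(3) + C(15) = 18
Step 2: Merge G(16) + (E+C)(18) = 34
Step 3: Merge A(20) + I(23) = 43
Step 4: Merge (G+(E+C))(34) + (A+I)(43) = 77
Read each symbol's code off the tree from the root (left child = 0, right child = 1).

Codes:
  C: 011 (length 3)
  I: 11 (length 2)
  E: 010 (length 3)
  A: 10 (length 2)
  G: 00 (length 2)
Average code length: 172/77 = 2.2338 bits/symbol


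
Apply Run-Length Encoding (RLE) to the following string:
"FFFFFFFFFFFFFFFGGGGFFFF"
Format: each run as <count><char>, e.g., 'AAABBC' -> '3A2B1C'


Scanning runs left to right:
  i=0: run of 'F' x 15 -> '15F'
  i=15: run of 'G' x 4 -> '4G'
  i=19: run of 'F' x 4 -> '4F'

RLE = 15F4G4F


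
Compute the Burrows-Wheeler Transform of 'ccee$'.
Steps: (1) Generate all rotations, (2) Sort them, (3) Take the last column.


Rotations (sorted):
  0: $ccee -> last char: e
  1: ccee$ -> last char: $
  2: cee$c -> last char: c
  3: e$cce -> last char: e
  4: ee$cc -> last char: c


BWT = e$cec


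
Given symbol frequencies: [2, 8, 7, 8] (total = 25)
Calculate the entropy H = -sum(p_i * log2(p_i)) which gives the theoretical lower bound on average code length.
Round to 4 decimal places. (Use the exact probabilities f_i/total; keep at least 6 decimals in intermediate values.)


Per-symbol terms -p_i * log2(p_i) with p_i = f_i/25:
  p = 2/25 = 0.080000: log2(p) = -3.643856, -p*log2(p) = 0.291508
  p = 8/25 = 0.320000: log2(p) = -1.643856, -p*log2(p) = 0.526034
  p = 7/25 = 0.280000: log2(p) = -1.836501, -p*log2(p) = 0.514220
  p = 8/25 = 0.320000: log2(p) = -1.643856, -p*log2(p) = 0.526034
H = 0.291508 + 0.526034 + 0.514220 + 0.526034 = 1.857796

H = 1.8578 bits/symbol


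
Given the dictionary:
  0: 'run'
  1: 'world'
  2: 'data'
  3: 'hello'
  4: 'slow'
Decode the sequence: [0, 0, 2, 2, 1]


Look up each index in the dictionary:
  0 -> 'run'
  0 -> 'run'
  2 -> 'data'
  2 -> 'data'
  1 -> 'world'

Decoded: "run run data data world"


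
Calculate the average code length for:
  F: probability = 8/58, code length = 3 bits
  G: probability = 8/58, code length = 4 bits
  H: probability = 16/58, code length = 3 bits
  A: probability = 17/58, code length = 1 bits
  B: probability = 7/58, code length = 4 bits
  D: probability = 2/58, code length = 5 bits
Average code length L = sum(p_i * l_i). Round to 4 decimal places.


Weighted contributions p_i * l_i:
  F: (8/58) * 3 = 24/58
  G: (8/58) * 4 = 32/58
  H: (16/58) * 3 = 48/58
  A: (17/58) * 1 = 17/58
  B: (7/58) * 4 = 28/58
  D: (2/58) * 5 = 10/58
Sum = (24 + 32 + 48 + 17 + 28 + 10)/58 = 159/58

L = 159/58 = 2.7414 bits/symbol


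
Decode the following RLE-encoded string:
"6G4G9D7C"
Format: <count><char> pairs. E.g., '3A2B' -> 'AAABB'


Expanding each <count><char> pair:
  6G -> 'GGGGGG'
  4G -> 'GGGG'
  9D -> 'DDDDDDDDD'
  7C -> 'CCCCCCC'

Decoded = GGGGGGGGGGDDDDDDDDDCCCCCCC


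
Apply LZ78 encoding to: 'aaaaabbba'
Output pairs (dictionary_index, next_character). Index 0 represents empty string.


LZ78 encoding steps:
Dictionary: {0: ''}
Step 1: w='' (idx 0), next='a' -> output (0, 'a'), add 'a' as idx 1
Step 2: w='a' (idx 1), next='a' -> output (1, 'a'), add 'aa' as idx 2
Step 3: w='aa' (idx 2), next='b' -> output (2, 'b'), add 'aab' as idx 3
Step 4: w='' (idx 0), next='b' -> output (0, 'b'), add 'b' as idx 4
Step 5: w='b' (idx 4), next='a' -> output (4, 'a'), add 'ba' as idx 5


Encoded: [(0, 'a'), (1, 'a'), (2, 'b'), (0, 'b'), (4, 'a')]


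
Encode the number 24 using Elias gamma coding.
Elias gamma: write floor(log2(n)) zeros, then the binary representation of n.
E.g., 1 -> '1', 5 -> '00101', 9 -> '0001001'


num_bits = floor(log2(24)) + 1 = 5
leading_zeros = num_bits - 1 = 4
binary(24) = 11000

Elias gamma(24) = '0000' + '11000' = 000011000 (9 bits)


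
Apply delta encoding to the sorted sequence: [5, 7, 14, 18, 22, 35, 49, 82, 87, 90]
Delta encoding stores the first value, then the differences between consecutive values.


First value: 5
Deltas:
  7 - 5 = 2
  14 - 7 = 7
  18 - 14 = 4
  22 - 18 = 4
  35 - 22 = 13
  49 - 35 = 14
  82 - 49 = 33
  87 - 82 = 5
  90 - 87 = 3


Delta encoded: [5, 2, 7, 4, 4, 13, 14, 33, 5, 3]


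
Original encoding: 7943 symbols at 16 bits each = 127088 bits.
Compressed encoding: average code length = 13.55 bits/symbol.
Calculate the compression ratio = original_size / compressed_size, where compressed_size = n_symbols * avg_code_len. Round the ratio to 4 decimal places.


original_size = n_symbols * orig_bits = 7943 * 16 = 127088 bits
compressed_size = n_symbols * avg_code_len = 7943 * 13.55 = 107627.65 bits
ratio = original_size / compressed_size = 127088 / 107627.65 = 1.1808

Compression ratio = 1.1808


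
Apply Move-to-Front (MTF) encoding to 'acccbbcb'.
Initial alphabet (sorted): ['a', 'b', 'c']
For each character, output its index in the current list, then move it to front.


MTF encoding:
'a': index 0 in ['a', 'b', 'c'] -> ['a', 'b', 'c']
'c': index 2 in ['a', 'b', 'c'] -> ['c', 'a', 'b']
'c': index 0 in ['c', 'a', 'b'] -> ['c', 'a', 'b']
'c': index 0 in ['c', 'a', 'b'] -> ['c', 'a', 'b']
'b': index 2 in ['c', 'a', 'b'] -> ['b', 'c', 'a']
'b': index 0 in ['b', 'c', 'a'] -> ['b', 'c', 'a']
'c': index 1 in ['b', 'c', 'a'] -> ['c', 'b', 'a']
'b': index 1 in ['c', 'b', 'a'] -> ['b', 'c', 'a']


Output: [0, 2, 0, 0, 2, 0, 1, 1]


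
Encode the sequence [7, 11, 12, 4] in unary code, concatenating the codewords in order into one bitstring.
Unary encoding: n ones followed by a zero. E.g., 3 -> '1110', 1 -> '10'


Encode each number as n ones followed by a terminating 0:
  7 -> 11111110 (8 bits)
  11 -> 111111111110 (12 bits)
  12 -> 1111111111110 (13 bits)
  4 -> 11110 (5 bits)
Total length = 8 + 12 + 13 + 5 = 38 bits.

Unary([7, 11, 12, 4]) = 11111110111111111110111111111111011110 (38 bits)


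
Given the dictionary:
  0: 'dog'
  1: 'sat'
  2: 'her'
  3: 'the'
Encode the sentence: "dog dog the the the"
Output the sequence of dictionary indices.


Look up each word in the dictionary:
  'dog' -> 0
  'dog' -> 0
  'the' -> 3
  'the' -> 3
  'the' -> 3

Encoded: [0, 0, 3, 3, 3]


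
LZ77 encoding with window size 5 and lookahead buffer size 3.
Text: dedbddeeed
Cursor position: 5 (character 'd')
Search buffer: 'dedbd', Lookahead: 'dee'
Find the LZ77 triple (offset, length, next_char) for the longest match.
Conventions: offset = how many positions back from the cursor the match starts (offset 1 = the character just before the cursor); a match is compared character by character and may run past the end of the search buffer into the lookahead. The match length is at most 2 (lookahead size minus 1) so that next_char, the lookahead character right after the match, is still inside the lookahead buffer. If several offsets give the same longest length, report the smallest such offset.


Try each offset into the search buffer:
  offset=1 (pos 4, char 'd'): match length 1
  offset=2 (pos 3, char 'b'): match length 0
  offset=3 (pos 2, char 'd'): match length 1
  offset=4 (pos 1, char 'e'): match length 0
  offset=5 (pos 0, char 'd'): match length 2
Longest match has length 2 at offset 5.
next_char = character at position 5 + 2 = 7 -> 'e'

Best match: offset=5, length=2 (matching 'de' starting at position 0)
LZ77 triple: (5, 2, 'e')


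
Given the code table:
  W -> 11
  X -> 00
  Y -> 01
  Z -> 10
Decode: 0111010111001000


Decoding:
01 -> Y
11 -> W
01 -> Y
01 -> Y
11 -> W
00 -> X
10 -> Z
00 -> X


Result: YWYYWXZX


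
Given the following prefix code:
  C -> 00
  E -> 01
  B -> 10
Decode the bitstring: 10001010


Decoding step by step:
Bits 10 -> B
Bits 00 -> C
Bits 10 -> B
Bits 10 -> B


Decoded message: BCBB


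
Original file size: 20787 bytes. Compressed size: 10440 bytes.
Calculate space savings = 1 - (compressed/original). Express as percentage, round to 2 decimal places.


ratio = compressed/original = 10440/20787 = 0.502237
savings = 1 - ratio = 1 - 0.502237 = 0.497763
as a percentage: 0.497763 * 100 = 49.78%

Space savings = 1 - 10440/20787 = 49.78%


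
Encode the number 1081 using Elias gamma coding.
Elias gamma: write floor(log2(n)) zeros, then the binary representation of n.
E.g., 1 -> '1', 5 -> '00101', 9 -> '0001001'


num_bits = floor(log2(1081)) + 1 = 11
leading_zeros = num_bits - 1 = 10
binary(1081) = 10000111001

Elias gamma(1081) = '0000000000' + '10000111001' = 000000000010000111001 (21 bits)


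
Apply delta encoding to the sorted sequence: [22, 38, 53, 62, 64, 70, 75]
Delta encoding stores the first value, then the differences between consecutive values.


First value: 22
Deltas:
  38 - 22 = 16
  53 - 38 = 15
  62 - 53 = 9
  64 - 62 = 2
  70 - 64 = 6
  75 - 70 = 5


Delta encoded: [22, 16, 15, 9, 2, 6, 5]


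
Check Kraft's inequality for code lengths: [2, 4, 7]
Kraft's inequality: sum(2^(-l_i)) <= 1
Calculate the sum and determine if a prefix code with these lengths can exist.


Sum = 2^(-2) + 2^(-4) + 2^(-7)
    = 0.25 + 0.0625 + 0.0078125
    = 41/128 = 0.3203125
Since 0.3203125 <= 1, Kraft's inequality IS satisfied.
A prefix code with these lengths CAN exist.

Kraft sum = 0.3203125. Satisfied.


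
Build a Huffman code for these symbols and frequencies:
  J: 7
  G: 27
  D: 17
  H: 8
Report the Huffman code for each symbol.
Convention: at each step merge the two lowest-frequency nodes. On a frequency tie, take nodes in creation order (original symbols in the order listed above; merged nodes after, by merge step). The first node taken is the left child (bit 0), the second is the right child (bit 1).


Huffman tree construction:
Step 1: Merge J(7) + H(8) = 15
Step 2: Merge (J+H)(15) + D(17) = 32
Step 3: Merge G(27) + ((J+H)+D)(32) = 59
Read each symbol's code off the tree from the root (left child = 0, right child = 1).

Codes:
  J: 100 (length 3)
  G: 0 (length 1)
  D: 11 (length 2)
  H: 101 (length 3)
Average code length: 106/59 = 1.7966 bits/symbol


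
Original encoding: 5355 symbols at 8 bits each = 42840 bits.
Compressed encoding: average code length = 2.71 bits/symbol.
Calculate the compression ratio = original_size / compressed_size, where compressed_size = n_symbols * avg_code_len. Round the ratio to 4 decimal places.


original_size = n_symbols * orig_bits = 5355 * 8 = 42840 bits
compressed_size = n_symbols * avg_code_len = 5355 * 2.71 = 14512.05 bits
ratio = original_size / compressed_size = 42840 / 14512.05 = 2.952

Compression ratio = 2.952


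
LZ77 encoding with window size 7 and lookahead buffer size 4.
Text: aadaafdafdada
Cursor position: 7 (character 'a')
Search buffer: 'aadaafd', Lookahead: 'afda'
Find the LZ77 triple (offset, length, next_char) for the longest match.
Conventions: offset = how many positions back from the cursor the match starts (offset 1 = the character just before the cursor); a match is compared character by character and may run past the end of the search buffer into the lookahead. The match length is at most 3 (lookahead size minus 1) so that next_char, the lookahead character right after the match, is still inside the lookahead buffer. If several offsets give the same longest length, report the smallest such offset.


Try each offset into the search buffer:
  offset=1 (pos 6, char 'd'): match length 0
  offset=2 (pos 5, char 'f'): match length 0
  offset=3 (pos 4, char 'a'): match length 3
  offset=4 (pos 3, char 'a'): match length 1
  offset=5 (pos 2, char 'd'): match length 0
  offset=6 (pos 1, char 'a'): match length 1
  offset=7 (pos 0, char 'a'): match length 1
Longest match has length 3 at offset 3.
next_char = character at position 7 + 3 = 10 -> 'a'

Best match: offset=3, length=3 (matching 'afd' starting at position 4)
LZ77 triple: (3, 3, 'a')


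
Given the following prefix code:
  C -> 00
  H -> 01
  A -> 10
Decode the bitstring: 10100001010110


Decoding step by step:
Bits 10 -> A
Bits 10 -> A
Bits 00 -> C
Bits 01 -> H
Bits 01 -> H
Bits 01 -> H
Bits 10 -> A


Decoded message: AACHHHA


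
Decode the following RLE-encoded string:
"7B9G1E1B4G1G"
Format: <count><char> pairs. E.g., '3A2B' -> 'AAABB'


Expanding each <count><char> pair:
  7B -> 'BBBBBBB'
  9G -> 'GGGGGGGGG'
  1E -> 'E'
  1B -> 'B'
  4G -> 'GGGG'
  1G -> 'G'

Decoded = BBBBBBBGGGGGGGGGEBGGGGG


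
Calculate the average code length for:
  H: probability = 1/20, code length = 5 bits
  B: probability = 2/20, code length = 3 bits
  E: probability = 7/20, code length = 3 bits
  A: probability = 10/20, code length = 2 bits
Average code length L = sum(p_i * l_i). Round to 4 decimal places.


Weighted contributions p_i * l_i:
  H: (1/20) * 5 = 5/20
  B: (2/20) * 3 = 6/20
  E: (7/20) * 3 = 21/20
  A: (10/20) * 2 = 20/20
Sum = (5 + 6 + 21 + 20)/20 = 52/20

L = 52/20 = 2.6000 bits/symbol


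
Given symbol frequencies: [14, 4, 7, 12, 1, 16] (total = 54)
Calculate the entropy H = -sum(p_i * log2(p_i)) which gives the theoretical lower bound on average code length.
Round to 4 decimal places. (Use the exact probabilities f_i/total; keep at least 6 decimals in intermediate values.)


Per-symbol terms -p_i * log2(p_i) with p_i = f_i/54:
  p = 14/54 = 0.259259: log2(p) = -1.947533, -p*log2(p) = 0.504916
  p = 4/54 = 0.074074: log2(p) = -3.754888, -p*log2(p) = 0.278140
  p = 7/54 = 0.129630: log2(p) = -2.947533, -p*log2(p) = 0.382088
  p = 12/54 = 0.222222: log2(p) = -2.169925, -p*log2(p) = 0.482206
  p = 1/54 = 0.018519: log2(p) = -5.754888, -p*log2(p) = 0.106572
  p = 16/54 = 0.296296: log2(p) = -1.754888, -p*log2(p) = 0.519967
H = 0.504916 + 0.278140 + 0.382088 + 0.482206 + 0.106572 + 0.519967 = 2.273889

H = 2.2739 bits/symbol


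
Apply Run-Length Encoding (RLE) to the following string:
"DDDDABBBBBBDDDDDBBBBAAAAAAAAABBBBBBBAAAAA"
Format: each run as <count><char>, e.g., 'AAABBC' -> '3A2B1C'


Scanning runs left to right:
  i=0: run of 'D' x 4 -> '4D'
  i=4: run of 'A' x 1 -> '1A'
  i=5: run of 'B' x 6 -> '6B'
  i=11: run of 'D' x 5 -> '5D'
  i=16: run of 'B' x 4 -> '4B'
  i=20: run of 'A' x 9 -> '9A'
  i=29: run of 'B' x 7 -> '7B'
  i=36: run of 'A' x 5 -> '5A'

RLE = 4D1A6B5D4B9A7B5A


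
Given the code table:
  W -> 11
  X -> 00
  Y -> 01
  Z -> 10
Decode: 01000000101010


Decoding:
01 -> Y
00 -> X
00 -> X
00 -> X
10 -> Z
10 -> Z
10 -> Z


Result: YXXXZZZ


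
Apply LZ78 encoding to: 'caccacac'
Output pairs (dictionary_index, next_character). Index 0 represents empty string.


LZ78 encoding steps:
Dictionary: {0: ''}
Step 1: w='' (idx 0), next='c' -> output (0, 'c'), add 'c' as idx 1
Step 2: w='' (idx 0), next='a' -> output (0, 'a'), add 'a' as idx 2
Step 3: w='c' (idx 1), next='c' -> output (1, 'c'), add 'cc' as idx 3
Step 4: w='a' (idx 2), next='c' -> output (2, 'c'), add 'ac' as idx 4
Step 5: w='ac' (idx 4), end of input -> output (4, '')


Encoded: [(0, 'c'), (0, 'a'), (1, 'c'), (2, 'c'), (4, '')]


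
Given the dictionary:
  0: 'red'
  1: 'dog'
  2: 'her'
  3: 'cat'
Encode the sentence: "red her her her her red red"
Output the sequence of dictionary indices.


Look up each word in the dictionary:
  'red' -> 0
  'her' -> 2
  'her' -> 2
  'her' -> 2
  'her' -> 2
  'red' -> 0
  'red' -> 0

Encoded: [0, 2, 2, 2, 2, 0, 0]


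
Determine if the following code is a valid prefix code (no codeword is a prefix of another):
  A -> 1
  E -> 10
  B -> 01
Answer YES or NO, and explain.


Checking each pair (does one codeword prefix another?):
  A='1' vs E='10': prefix -- VIOLATION

NO -- this is NOT a valid prefix code. A (1) is a prefix of E (10).


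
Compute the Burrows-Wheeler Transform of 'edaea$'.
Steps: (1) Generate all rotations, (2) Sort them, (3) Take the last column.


Rotations (sorted):
  0: $edaea -> last char: a
  1: a$edae -> last char: e
  2: aea$ed -> last char: d
  3: daea$e -> last char: e
  4: ea$eda -> last char: a
  5: edaea$ -> last char: $


BWT = aedea$


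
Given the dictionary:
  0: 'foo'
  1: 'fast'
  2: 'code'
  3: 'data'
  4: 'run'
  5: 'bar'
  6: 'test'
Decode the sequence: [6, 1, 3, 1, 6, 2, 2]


Look up each index in the dictionary:
  6 -> 'test'
  1 -> 'fast'
  3 -> 'data'
  1 -> 'fast'
  6 -> 'test'
  2 -> 'code'
  2 -> 'code'

Decoded: "test fast data fast test code code"


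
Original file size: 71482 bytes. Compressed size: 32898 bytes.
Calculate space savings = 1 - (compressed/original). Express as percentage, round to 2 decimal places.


ratio = compressed/original = 32898/71482 = 0.460228
savings = 1 - ratio = 1 - 0.460228 = 0.539772
as a percentage: 0.539772 * 100 = 53.98%

Space savings = 1 - 32898/71482 = 53.98%


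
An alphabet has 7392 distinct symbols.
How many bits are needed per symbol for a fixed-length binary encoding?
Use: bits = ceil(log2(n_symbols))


log2(7392) = 12.8517
Bracket: 2^12 = 4096 < 7392 <= 2^13 = 8192
So ceil(log2(7392)) = 13

bits = ceil(log2(7392)) = ceil(12.8517) = 13 bits


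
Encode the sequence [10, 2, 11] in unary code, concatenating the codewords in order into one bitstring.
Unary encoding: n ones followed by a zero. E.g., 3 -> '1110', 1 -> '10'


Encode each number as n ones followed by a terminating 0:
  10 -> 11111111110 (11 bits)
  2 -> 110 (3 bits)
  11 -> 111111111110 (12 bits)
Total length = 11 + 3 + 12 = 26 bits.

Unary([10, 2, 11]) = 11111111110110111111111110 (26 bits)


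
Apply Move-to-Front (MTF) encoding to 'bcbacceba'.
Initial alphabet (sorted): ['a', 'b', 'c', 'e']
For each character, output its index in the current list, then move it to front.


MTF encoding:
'b': index 1 in ['a', 'b', 'c', 'e'] -> ['b', 'a', 'c', 'e']
'c': index 2 in ['b', 'a', 'c', 'e'] -> ['c', 'b', 'a', 'e']
'b': index 1 in ['c', 'b', 'a', 'e'] -> ['b', 'c', 'a', 'e']
'a': index 2 in ['b', 'c', 'a', 'e'] -> ['a', 'b', 'c', 'e']
'c': index 2 in ['a', 'b', 'c', 'e'] -> ['c', 'a', 'b', 'e']
'c': index 0 in ['c', 'a', 'b', 'e'] -> ['c', 'a', 'b', 'e']
'e': index 3 in ['c', 'a', 'b', 'e'] -> ['e', 'c', 'a', 'b']
'b': index 3 in ['e', 'c', 'a', 'b'] -> ['b', 'e', 'c', 'a']
'a': index 3 in ['b', 'e', 'c', 'a'] -> ['a', 'b', 'e', 'c']


Output: [1, 2, 1, 2, 2, 0, 3, 3, 3]


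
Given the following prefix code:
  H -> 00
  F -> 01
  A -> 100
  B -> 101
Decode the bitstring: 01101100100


Decoding step by step:
Bits 01 -> F
Bits 101 -> B
Bits 100 -> A
Bits 100 -> A


Decoded message: FBAA


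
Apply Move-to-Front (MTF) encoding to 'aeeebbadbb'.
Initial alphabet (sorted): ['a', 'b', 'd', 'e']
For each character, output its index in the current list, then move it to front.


MTF encoding:
'a': index 0 in ['a', 'b', 'd', 'e'] -> ['a', 'b', 'd', 'e']
'e': index 3 in ['a', 'b', 'd', 'e'] -> ['e', 'a', 'b', 'd']
'e': index 0 in ['e', 'a', 'b', 'd'] -> ['e', 'a', 'b', 'd']
'e': index 0 in ['e', 'a', 'b', 'd'] -> ['e', 'a', 'b', 'd']
'b': index 2 in ['e', 'a', 'b', 'd'] -> ['b', 'e', 'a', 'd']
'b': index 0 in ['b', 'e', 'a', 'd'] -> ['b', 'e', 'a', 'd']
'a': index 2 in ['b', 'e', 'a', 'd'] -> ['a', 'b', 'e', 'd']
'd': index 3 in ['a', 'b', 'e', 'd'] -> ['d', 'a', 'b', 'e']
'b': index 2 in ['d', 'a', 'b', 'e'] -> ['b', 'd', 'a', 'e']
'b': index 0 in ['b', 'd', 'a', 'e'] -> ['b', 'd', 'a', 'e']


Output: [0, 3, 0, 0, 2, 0, 2, 3, 2, 0]


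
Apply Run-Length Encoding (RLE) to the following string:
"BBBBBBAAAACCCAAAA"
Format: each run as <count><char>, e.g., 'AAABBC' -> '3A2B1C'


Scanning runs left to right:
  i=0: run of 'B' x 6 -> '6B'
  i=6: run of 'A' x 4 -> '4A'
  i=10: run of 'C' x 3 -> '3C'
  i=13: run of 'A' x 4 -> '4A'

RLE = 6B4A3C4A


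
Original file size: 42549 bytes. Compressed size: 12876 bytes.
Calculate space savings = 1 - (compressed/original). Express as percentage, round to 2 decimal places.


ratio = compressed/original = 12876/42549 = 0.302616
savings = 1 - ratio = 1 - 0.302616 = 0.697384
as a percentage: 0.697384 * 100 = 69.74%

Space savings = 1 - 12876/42549 = 69.74%


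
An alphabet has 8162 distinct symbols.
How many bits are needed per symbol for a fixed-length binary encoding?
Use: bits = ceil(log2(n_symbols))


log2(8162) = 12.9947
Bracket: 2^12 = 4096 < 8162 <= 2^13 = 8192
So ceil(log2(8162)) = 13

bits = ceil(log2(8162)) = ceil(12.9947) = 13 bits


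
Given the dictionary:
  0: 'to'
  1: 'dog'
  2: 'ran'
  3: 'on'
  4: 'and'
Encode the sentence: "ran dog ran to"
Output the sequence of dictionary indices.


Look up each word in the dictionary:
  'ran' -> 2
  'dog' -> 1
  'ran' -> 2
  'to' -> 0

Encoded: [2, 1, 2, 0]


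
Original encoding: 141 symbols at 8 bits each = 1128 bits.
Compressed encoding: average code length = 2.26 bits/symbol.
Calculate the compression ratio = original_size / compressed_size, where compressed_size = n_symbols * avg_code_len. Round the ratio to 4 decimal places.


original_size = n_symbols * orig_bits = 141 * 8 = 1128 bits
compressed_size = n_symbols * avg_code_len = 141 * 2.26 = 318.66 bits
ratio = original_size / compressed_size = 1128 / 318.66 = 3.5398

Compression ratio = 3.5398


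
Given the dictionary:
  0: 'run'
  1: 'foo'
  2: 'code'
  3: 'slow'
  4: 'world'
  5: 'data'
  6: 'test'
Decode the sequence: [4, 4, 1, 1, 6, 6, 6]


Look up each index in the dictionary:
  4 -> 'world'
  4 -> 'world'
  1 -> 'foo'
  1 -> 'foo'
  6 -> 'test'
  6 -> 'test'
  6 -> 'test'

Decoded: "world world foo foo test test test"


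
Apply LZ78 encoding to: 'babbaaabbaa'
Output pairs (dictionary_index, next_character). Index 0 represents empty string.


LZ78 encoding steps:
Dictionary: {0: ''}
Step 1: w='' (idx 0), next='b' -> output (0, 'b'), add 'b' as idx 1
Step 2: w='' (idx 0), next='a' -> output (0, 'a'), add 'a' as idx 2
Step 3: w='b' (idx 1), next='b' -> output (1, 'b'), add 'bb' as idx 3
Step 4: w='a' (idx 2), next='a' -> output (2, 'a'), add 'aa' as idx 4
Step 5: w='a' (idx 2), next='b' -> output (2, 'b'), add 'ab' as idx 5
Step 6: w='b' (idx 1), next='a' -> output (1, 'a'), add 'ba' as idx 6
Step 7: w='a' (idx 2), end of input -> output (2, '')


Encoded: [(0, 'b'), (0, 'a'), (1, 'b'), (2, 'a'), (2, 'b'), (1, 'a'), (2, '')]


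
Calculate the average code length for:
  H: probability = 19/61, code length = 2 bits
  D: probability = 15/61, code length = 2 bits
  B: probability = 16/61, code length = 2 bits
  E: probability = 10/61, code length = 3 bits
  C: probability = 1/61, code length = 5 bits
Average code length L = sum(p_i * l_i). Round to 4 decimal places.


Weighted contributions p_i * l_i:
  H: (19/61) * 2 = 38/61
  D: (15/61) * 2 = 30/61
  B: (16/61) * 2 = 32/61
  E: (10/61) * 3 = 30/61
  C: (1/61) * 5 = 5/61
Sum = (38 + 30 + 32 + 30 + 5)/61 = 135/61

L = 135/61 = 2.2131 bits/symbol


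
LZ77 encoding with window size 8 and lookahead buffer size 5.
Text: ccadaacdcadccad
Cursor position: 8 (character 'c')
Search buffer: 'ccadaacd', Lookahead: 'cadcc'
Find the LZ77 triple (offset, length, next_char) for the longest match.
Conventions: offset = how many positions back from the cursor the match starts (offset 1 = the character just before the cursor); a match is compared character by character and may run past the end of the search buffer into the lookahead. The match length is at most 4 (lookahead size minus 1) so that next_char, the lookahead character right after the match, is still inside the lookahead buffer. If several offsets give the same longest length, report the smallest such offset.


Try each offset into the search buffer:
  offset=1 (pos 7, char 'd'): match length 0
  offset=2 (pos 6, char 'c'): match length 1
  offset=3 (pos 5, char 'a'): match length 0
  offset=4 (pos 4, char 'a'): match length 0
  offset=5 (pos 3, char 'd'): match length 0
  offset=6 (pos 2, char 'a'): match length 0
  offset=7 (pos 1, char 'c'): match length 3
  offset=8 (pos 0, char 'c'): match length 1
Longest match has length 3 at offset 7.
next_char = character at position 8 + 3 = 11 -> 'c'

Best match: offset=7, length=3 (matching 'cad' starting at position 1)
LZ77 triple: (7, 3, 'c')


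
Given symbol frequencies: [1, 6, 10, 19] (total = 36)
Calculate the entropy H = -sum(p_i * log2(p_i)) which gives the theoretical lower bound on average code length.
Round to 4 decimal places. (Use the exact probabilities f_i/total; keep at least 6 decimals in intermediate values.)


Per-symbol terms -p_i * log2(p_i) with p_i = f_i/36:
  p = 1/36 = 0.027778: log2(p) = -5.169925, -p*log2(p) = 0.143609
  p = 6/36 = 0.166667: log2(p) = -2.584963, -p*log2(p) = 0.430827
  p = 10/36 = 0.277778: log2(p) = -1.847997, -p*log2(p) = 0.513332
  p = 19/36 = 0.527778: log2(p) = -0.921997, -p*log2(p) = 0.486610
H = 0.143609 + 0.430827 + 0.513332 + 0.486610 = 1.574378

H = 1.5744 bits/symbol


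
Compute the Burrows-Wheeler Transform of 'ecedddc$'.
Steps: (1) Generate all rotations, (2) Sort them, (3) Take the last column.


Rotations (sorted):
  0: $ecedddc -> last char: c
  1: c$eceddd -> last char: d
  2: cedddc$e -> last char: e
  3: dc$ecedd -> last char: d
  4: ddc$eced -> last char: d
  5: dddc$ece -> last char: e
  6: ecedddc$ -> last char: $
  7: edddc$ec -> last char: c


BWT = cdedde$c


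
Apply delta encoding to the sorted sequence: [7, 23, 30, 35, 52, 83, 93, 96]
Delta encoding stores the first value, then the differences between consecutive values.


First value: 7
Deltas:
  23 - 7 = 16
  30 - 23 = 7
  35 - 30 = 5
  52 - 35 = 17
  83 - 52 = 31
  93 - 83 = 10
  96 - 93 = 3


Delta encoded: [7, 16, 7, 5, 17, 31, 10, 3]


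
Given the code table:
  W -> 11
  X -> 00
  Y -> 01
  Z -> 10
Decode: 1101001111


Decoding:
11 -> W
01 -> Y
00 -> X
11 -> W
11 -> W


Result: WYXWW


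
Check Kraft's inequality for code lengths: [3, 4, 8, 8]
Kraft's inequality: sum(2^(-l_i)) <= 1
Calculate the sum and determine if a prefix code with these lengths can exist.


Sum = 2^(-3) + 2^(-4) + 2^(-8) + 2^(-8)
    = 0.125 + 0.0625 + 0.00390625 + 0.00390625
    = 50/256 = 0.1953125
Since 0.1953125 <= 1, Kraft's inequality IS satisfied.
A prefix code with these lengths CAN exist.

Kraft sum = 0.1953125. Satisfied.


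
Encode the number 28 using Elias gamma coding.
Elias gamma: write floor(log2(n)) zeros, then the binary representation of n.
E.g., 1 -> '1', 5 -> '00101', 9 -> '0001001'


num_bits = floor(log2(28)) + 1 = 5
leading_zeros = num_bits - 1 = 4
binary(28) = 11100

Elias gamma(28) = '0000' + '11100' = 000011100 (9 bits)


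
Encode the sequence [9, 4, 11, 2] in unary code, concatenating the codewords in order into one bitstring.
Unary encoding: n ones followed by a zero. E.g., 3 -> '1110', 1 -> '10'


Encode each number as n ones followed by a terminating 0:
  9 -> 1111111110 (10 bits)
  4 -> 11110 (5 bits)
  11 -> 111111111110 (12 bits)
  2 -> 110 (3 bits)
Total length = 10 + 5 + 12 + 3 = 30 bits.

Unary([9, 4, 11, 2]) = 111111111011110111111111110110 (30 bits)


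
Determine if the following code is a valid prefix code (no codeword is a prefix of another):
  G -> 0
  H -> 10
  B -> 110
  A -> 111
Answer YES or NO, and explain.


Checking each pair (does one codeword prefix another?):
  G='0' vs H='10': no prefix
  G='0' vs B='110': no prefix
  G='0' vs A='111': no prefix
  H='10' vs G='0': no prefix
  H='10' vs B='110': no prefix
  H='10' vs A='111': no prefix
  B='110' vs G='0': no prefix
  B='110' vs H='10': no prefix
  B='110' vs A='111': no prefix
  A='111' vs G='0': no prefix
  A='111' vs H='10': no prefix
  A='111' vs B='110': no prefix
No violation found over all pairs.

YES -- this is a valid prefix code. No codeword is a prefix of any other codeword.


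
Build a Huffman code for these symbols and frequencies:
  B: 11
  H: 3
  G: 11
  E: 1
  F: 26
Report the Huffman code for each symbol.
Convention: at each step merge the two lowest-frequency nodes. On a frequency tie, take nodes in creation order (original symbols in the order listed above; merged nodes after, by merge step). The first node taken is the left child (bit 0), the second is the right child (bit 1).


Huffman tree construction:
Step 1: Merge E(1) + H(3) = 4
Step 2: Merge (E+H)(4) + B(11) = 15
Step 3: Merge G(11) + ((E+H)+B)(15) = 26
Step 4: Merge F(26) + (G+((E+H)+B))(26) = 52
Read each symbol's code off the tree from the root (left child = 0, right child = 1).

Codes:
  B: 111 (length 3)
  H: 1101 (length 4)
  G: 10 (length 2)
  E: 1100 (length 4)
  F: 0 (length 1)
Average code length: 97/52 = 1.8654 bits/symbol


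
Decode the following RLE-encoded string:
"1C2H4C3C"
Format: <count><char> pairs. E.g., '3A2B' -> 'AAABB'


Expanding each <count><char> pair:
  1C -> 'C'
  2H -> 'HH'
  4C -> 'CCCC'
  3C -> 'CCC'

Decoded = CHHCCCCCCC


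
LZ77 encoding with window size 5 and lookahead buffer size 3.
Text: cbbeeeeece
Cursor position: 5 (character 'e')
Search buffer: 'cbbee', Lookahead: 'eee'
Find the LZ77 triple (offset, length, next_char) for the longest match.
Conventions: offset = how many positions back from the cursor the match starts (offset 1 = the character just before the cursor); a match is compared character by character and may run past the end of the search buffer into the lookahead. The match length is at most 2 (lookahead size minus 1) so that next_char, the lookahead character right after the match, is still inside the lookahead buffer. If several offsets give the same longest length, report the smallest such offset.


Try each offset into the search buffer:
  offset=1 (pos 4, char 'e'): match length 2
  offset=2 (pos 3, char 'e'): match length 2
  offset=3 (pos 2, char 'b'): match length 0
  offset=4 (pos 1, char 'b'): match length 0
  offset=5 (pos 0, char 'c'): match length 0
Longest match has length 2, found at offsets 1, 2; take the smallest, offset 1.
next_char = character at position 5 + 2 = 7 -> 'e'

Best match: offset=1, length=2 (matching 'ee' starting at position 4)
LZ77 triple: (1, 2, 'e')


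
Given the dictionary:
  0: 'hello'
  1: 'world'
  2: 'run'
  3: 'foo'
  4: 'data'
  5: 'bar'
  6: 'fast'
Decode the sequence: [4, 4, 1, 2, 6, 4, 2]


Look up each index in the dictionary:
  4 -> 'data'
  4 -> 'data'
  1 -> 'world'
  2 -> 'run'
  6 -> 'fast'
  4 -> 'data'
  2 -> 'run'

Decoded: "data data world run fast data run"


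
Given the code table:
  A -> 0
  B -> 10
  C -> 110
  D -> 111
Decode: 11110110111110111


Decoding:
111 -> D
10 -> B
110 -> C
111 -> D
110 -> C
111 -> D


Result: DBCDCD


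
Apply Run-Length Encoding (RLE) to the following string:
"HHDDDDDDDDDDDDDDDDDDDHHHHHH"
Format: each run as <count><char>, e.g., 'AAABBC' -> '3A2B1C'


Scanning runs left to right:
  i=0: run of 'H' x 2 -> '2H'
  i=2: run of 'D' x 19 -> '19D'
  i=21: run of 'H' x 6 -> '6H'

RLE = 2H19D6H


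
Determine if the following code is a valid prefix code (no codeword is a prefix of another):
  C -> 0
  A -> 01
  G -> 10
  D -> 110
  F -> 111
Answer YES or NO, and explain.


Checking each pair (does one codeword prefix another?):
  C='0' vs A='01': prefix -- VIOLATION

NO -- this is NOT a valid prefix code. C (0) is a prefix of A (01).


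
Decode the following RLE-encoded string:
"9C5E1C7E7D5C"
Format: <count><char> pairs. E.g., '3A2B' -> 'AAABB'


Expanding each <count><char> pair:
  9C -> 'CCCCCCCCC'
  5E -> 'EEEEE'
  1C -> 'C'
  7E -> 'EEEEEEE'
  7D -> 'DDDDDDD'
  5C -> 'CCCCC'

Decoded = CCCCCCCCCEEEEECEEEEEEEDDDDDDDCCCCC


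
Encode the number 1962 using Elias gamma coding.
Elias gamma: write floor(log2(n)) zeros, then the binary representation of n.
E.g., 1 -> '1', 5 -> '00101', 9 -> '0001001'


num_bits = floor(log2(1962)) + 1 = 11
leading_zeros = num_bits - 1 = 10
binary(1962) = 11110101010

Elias gamma(1962) = '0000000000' + '11110101010' = 000000000011110101010 (21 bits)


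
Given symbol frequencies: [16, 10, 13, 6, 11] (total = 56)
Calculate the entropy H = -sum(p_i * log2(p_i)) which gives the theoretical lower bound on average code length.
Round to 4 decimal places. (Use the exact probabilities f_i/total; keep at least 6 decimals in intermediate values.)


Per-symbol terms -p_i * log2(p_i) with p_i = f_i/56:
  p = 16/56 = 0.285714: log2(p) = -1.807355, -p*log2(p) = 0.516387
  p = 10/56 = 0.178571: log2(p) = -2.485427, -p*log2(p) = 0.443826
  p = 13/56 = 0.232143: log2(p) = -2.106915, -p*log2(p) = 0.489105
  p = 6/56 = 0.107143: log2(p) = -3.222392, -p*log2(p) = 0.345256
  p = 11/56 = 0.196429: log2(p) = -2.347923, -p*log2(p) = 0.461199
H = 0.516387 + 0.443826 + 0.489105 + 0.345256 + 0.461199 = 2.255773

H = 2.2558 bits/symbol


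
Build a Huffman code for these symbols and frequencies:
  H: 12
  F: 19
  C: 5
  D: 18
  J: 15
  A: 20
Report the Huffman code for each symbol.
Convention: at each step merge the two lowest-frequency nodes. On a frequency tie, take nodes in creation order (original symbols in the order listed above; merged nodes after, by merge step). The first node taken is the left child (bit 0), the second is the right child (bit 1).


Huffman tree construction:
Step 1: Merge C(5) + H(12) = 17
Step 2: Merge J(15) + (C+H)(17) = 32
Step 3: Merge D(18) + F(19) = 37
Step 4: Merge A(20) + (J+(C+H))(32) = 52
Step 5: Merge (D+F)(37) + (A+(J+(C+H)))(52) = 89
Read each symbol's code off the tree from the root (left child = 0, right child = 1).

Codes:
  H: 1111 (length 4)
  F: 01 (length 2)
  C: 1110 (length 4)
  D: 00 (length 2)
  J: 110 (length 3)
  A: 10 (length 2)
Average code length: 227/89 = 2.5506 bits/symbol


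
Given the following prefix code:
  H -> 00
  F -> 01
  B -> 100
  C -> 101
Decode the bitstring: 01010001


Decoding step by step:
Bits 01 -> F
Bits 01 -> F
Bits 00 -> H
Bits 01 -> F


Decoded message: FFHF


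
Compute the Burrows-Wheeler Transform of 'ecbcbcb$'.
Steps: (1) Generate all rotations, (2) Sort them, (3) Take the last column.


Rotations (sorted):
  0: $ecbcbcb -> last char: b
  1: b$ecbcbc -> last char: c
  2: bcb$ecbc -> last char: c
  3: bcbcb$ec -> last char: c
  4: cb$ecbcb -> last char: b
  5: cbcb$ecb -> last char: b
  6: cbcbcb$e -> last char: e
  7: ecbcbcb$ -> last char: $


BWT = bcccbbe$


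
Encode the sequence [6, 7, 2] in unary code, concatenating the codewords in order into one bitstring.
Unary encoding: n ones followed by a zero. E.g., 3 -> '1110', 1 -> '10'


Encode each number as n ones followed by a terminating 0:
  6 -> 1111110 (7 bits)
  7 -> 11111110 (8 bits)
  2 -> 110 (3 bits)
Total length = 7 + 8 + 3 = 18 bits.

Unary([6, 7, 2]) = 111111011111110110 (18 bits)


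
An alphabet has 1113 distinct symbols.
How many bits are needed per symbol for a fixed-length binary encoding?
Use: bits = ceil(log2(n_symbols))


log2(1113) = 10.1202
Bracket: 2^10 = 1024 < 1113 <= 2^11 = 2048
So ceil(log2(1113)) = 11

bits = ceil(log2(1113)) = ceil(10.1202) = 11 bits


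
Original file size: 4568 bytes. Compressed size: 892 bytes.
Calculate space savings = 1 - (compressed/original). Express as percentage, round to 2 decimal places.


ratio = compressed/original = 892/4568 = 0.195271
savings = 1 - ratio = 1 - 0.195271 = 0.804729
as a percentage: 0.804729 * 100 = 80.47%

Space savings = 1 - 892/4568 = 80.47%


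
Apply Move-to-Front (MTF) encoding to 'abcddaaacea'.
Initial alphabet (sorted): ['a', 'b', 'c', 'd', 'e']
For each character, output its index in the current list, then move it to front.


MTF encoding:
'a': index 0 in ['a', 'b', 'c', 'd', 'e'] -> ['a', 'b', 'c', 'd', 'e']
'b': index 1 in ['a', 'b', 'c', 'd', 'e'] -> ['b', 'a', 'c', 'd', 'e']
'c': index 2 in ['b', 'a', 'c', 'd', 'e'] -> ['c', 'b', 'a', 'd', 'e']
'd': index 3 in ['c', 'b', 'a', 'd', 'e'] -> ['d', 'c', 'b', 'a', 'e']
'd': index 0 in ['d', 'c', 'b', 'a', 'e'] -> ['d', 'c', 'b', 'a', 'e']
'a': index 3 in ['d', 'c', 'b', 'a', 'e'] -> ['a', 'd', 'c', 'b', 'e']
'a': index 0 in ['a', 'd', 'c', 'b', 'e'] -> ['a', 'd', 'c', 'b', 'e']
'a': index 0 in ['a', 'd', 'c', 'b', 'e'] -> ['a', 'd', 'c', 'b', 'e']
'c': index 2 in ['a', 'd', 'c', 'b', 'e'] -> ['c', 'a', 'd', 'b', 'e']
'e': index 4 in ['c', 'a', 'd', 'b', 'e'] -> ['e', 'c', 'a', 'd', 'b']
'a': index 2 in ['e', 'c', 'a', 'd', 'b'] -> ['a', 'e', 'c', 'd', 'b']


Output: [0, 1, 2, 3, 0, 3, 0, 0, 2, 4, 2]


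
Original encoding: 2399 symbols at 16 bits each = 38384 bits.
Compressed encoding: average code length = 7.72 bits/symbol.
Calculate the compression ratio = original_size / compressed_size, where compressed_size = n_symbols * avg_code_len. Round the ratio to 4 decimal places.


original_size = n_symbols * orig_bits = 2399 * 16 = 38384 bits
compressed_size = n_symbols * avg_code_len = 2399 * 7.72 = 18520.28 bits
ratio = original_size / compressed_size = 38384 / 18520.28 = 2.0725

Compression ratio = 2.0725


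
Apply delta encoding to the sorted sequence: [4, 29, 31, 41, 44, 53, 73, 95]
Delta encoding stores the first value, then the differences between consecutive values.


First value: 4
Deltas:
  29 - 4 = 25
  31 - 29 = 2
  41 - 31 = 10
  44 - 41 = 3
  53 - 44 = 9
  73 - 53 = 20
  95 - 73 = 22


Delta encoded: [4, 25, 2, 10, 3, 9, 20, 22]


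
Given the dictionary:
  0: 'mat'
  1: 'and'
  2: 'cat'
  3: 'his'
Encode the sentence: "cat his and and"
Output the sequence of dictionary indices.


Look up each word in the dictionary:
  'cat' -> 2
  'his' -> 3
  'and' -> 1
  'and' -> 1

Encoded: [2, 3, 1, 1]


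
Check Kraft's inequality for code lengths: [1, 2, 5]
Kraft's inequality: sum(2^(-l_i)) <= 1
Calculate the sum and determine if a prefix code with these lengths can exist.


Sum = 2^(-1) + 2^(-2) + 2^(-5)
    = 0.5 + 0.25 + 0.03125
    = 25/32 = 0.78125
Since 0.78125 <= 1, Kraft's inequality IS satisfied.
A prefix code with these lengths CAN exist.

Kraft sum = 0.78125. Satisfied.


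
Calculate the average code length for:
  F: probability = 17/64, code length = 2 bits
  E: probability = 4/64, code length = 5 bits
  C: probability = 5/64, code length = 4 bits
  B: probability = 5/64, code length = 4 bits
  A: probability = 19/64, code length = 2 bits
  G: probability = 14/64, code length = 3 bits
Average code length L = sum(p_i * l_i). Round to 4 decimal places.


Weighted contributions p_i * l_i:
  F: (17/64) * 2 = 34/64
  E: (4/64) * 5 = 20/64
  C: (5/64) * 4 = 20/64
  B: (5/64) * 4 = 20/64
  A: (19/64) * 2 = 38/64
  G: (14/64) * 3 = 42/64
Sum = (34 + 20 + 20 + 20 + 38 + 42)/64 = 174/64

L = 174/64 = 2.7188 bits/symbol


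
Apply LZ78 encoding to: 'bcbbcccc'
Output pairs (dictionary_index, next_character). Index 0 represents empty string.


LZ78 encoding steps:
Dictionary: {0: ''}
Step 1: w='' (idx 0), next='b' -> output (0, 'b'), add 'b' as idx 1
Step 2: w='' (idx 0), next='c' -> output (0, 'c'), add 'c' as idx 2
Step 3: w='b' (idx 1), next='b' -> output (1, 'b'), add 'bb' as idx 3
Step 4: w='c' (idx 2), next='c' -> output (2, 'c'), add 'cc' as idx 4
Step 5: w='cc' (idx 4), end of input -> output (4, '')


Encoded: [(0, 'b'), (0, 'c'), (1, 'b'), (2, 'c'), (4, '')]


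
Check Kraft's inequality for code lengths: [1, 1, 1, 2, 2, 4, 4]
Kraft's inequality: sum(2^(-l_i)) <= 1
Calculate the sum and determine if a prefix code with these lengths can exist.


Sum = 2^(-1) + 2^(-1) + 2^(-1) + 2^(-2) + 2^(-2) + 2^(-4) + 2^(-4)
    = 0.5 + 0.5 + 0.5 + 0.25 + 0.25 + 0.0625 + 0.0625
    = 34/16 = 2.125
Since 2.125 > 1, Kraft's inequality is NOT satisfied.
A prefix code with these lengths CANNOT exist.

Kraft sum = 2.125. Not satisfied.
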